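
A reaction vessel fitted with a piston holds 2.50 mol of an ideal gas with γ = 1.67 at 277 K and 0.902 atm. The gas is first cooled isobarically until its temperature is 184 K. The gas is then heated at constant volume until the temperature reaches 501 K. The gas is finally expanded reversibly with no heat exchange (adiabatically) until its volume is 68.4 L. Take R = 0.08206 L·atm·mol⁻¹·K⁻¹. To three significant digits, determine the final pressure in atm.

P₄ ≈ 1.08 atm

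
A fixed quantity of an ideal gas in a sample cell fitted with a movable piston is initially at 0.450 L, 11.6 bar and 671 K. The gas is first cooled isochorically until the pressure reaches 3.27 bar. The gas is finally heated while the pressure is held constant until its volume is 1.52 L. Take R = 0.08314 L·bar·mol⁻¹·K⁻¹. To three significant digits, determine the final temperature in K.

V constant ⇒ P ∝ T: V₂ = V₁; T₂ = T₁·(P₂/P₁) = 189.2 K.
Isobaric, so V/T is constant: P₃ = P₂; T₃ = T₂·(V₃/V₂) = 638.9 K.

T₃ ≈ 639 K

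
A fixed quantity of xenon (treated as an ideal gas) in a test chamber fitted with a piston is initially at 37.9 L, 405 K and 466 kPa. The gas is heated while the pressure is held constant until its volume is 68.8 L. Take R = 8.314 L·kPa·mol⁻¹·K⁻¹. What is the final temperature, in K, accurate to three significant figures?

Isobaric, so V/T is constant: P₂ = P₁; T₂ = T₁·(V₂/V₁) = 735.2 K.

T₂ ≈ 735 K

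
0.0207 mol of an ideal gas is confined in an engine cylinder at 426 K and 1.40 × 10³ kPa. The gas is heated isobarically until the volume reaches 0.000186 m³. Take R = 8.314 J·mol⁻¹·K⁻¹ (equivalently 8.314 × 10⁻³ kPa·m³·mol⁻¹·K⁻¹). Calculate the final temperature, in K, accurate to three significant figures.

From PV = nRT: V₁ = nRT₁/P₁ = 5.237e-05 m³.
Isobaric, so V/T is constant: P₂ = P₁; T₂ = T₁·(V₂/V₁) = 1513 K.

T₂ ≈ 1.51e+03 K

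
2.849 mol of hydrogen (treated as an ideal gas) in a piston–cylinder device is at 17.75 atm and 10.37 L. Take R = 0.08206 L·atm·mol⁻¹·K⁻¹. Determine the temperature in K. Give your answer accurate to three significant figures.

PV = nRT ⇒ T = PV/(nR) = (17.75 × 10.37) / (2.849 × 0.08206)

T ≈ 787 K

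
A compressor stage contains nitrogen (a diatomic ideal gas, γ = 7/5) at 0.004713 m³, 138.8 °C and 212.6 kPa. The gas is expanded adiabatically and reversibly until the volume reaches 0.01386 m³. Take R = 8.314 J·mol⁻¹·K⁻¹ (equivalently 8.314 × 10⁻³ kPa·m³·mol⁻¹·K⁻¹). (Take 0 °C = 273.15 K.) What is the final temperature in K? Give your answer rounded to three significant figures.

T₂ ≈ 268 K

Convert: T₁ = 411.9 K.
Adiabatic (γ = 7/5), T V^(γ−1) and P V^γ constant: T₂ = T₁·(V₁/V₂)^(γ−1) = 267.6 K; P₂ = P₁·(V₁/V₂)^γ = 46.96 kPa.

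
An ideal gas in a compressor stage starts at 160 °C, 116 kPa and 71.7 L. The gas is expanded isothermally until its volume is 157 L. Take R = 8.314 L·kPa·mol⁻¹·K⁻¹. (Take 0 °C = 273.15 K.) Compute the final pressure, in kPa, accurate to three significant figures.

P₂ ≈ 53.0 kPa

Convert: T₁ = 433.1 K.
T constant ⇒ Boyle's law P V = const: T₂ = T₁; P₂ = P₁·(V₁/V₂) = 52.98 kPa.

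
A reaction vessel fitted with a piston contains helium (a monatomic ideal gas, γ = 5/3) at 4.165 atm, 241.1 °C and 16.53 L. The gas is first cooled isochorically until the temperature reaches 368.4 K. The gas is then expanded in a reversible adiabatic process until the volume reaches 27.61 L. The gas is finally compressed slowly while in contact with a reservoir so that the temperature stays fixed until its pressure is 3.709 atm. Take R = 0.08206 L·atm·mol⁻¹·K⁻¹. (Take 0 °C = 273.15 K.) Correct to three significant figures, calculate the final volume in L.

Convert: T₁ = 514.2 K.
Isochoric, so P/T is constant: V₂ = V₁; P₂ = P₁·(T₂/T₁) = 2.984 atm.
Adiabatic (γ = 5/3), T V^(γ−1) and P V^γ constant: T₃ = T₂·(V₂/V₃)^(γ−1) = 261.7 K; P₃ = P₂·(V₂/V₃)^γ = 1.269 atm.
T constant ⇒ Boyle's law P V = const: T₄ = T₃; V₄ = V₃·(P₃/P₄) = 9.446 L.

V₄ ≈ 9.45 L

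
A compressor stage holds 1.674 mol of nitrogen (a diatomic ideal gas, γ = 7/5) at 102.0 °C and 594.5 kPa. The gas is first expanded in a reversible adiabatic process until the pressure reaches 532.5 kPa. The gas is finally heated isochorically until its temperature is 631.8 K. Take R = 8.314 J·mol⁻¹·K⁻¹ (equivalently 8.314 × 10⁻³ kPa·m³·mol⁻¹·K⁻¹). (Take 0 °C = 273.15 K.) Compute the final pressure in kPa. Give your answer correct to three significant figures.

P₃ ≈ 925 kPa

Convert: T₁ = 375.1 K.
From PV = nRT: V₁ = nRT₁/P₁ = 0.008783 m³.
Adiabatic (γ = 7/5), T V^(γ−1) and P V^γ constant: T₂ = T₁·(P₂/P₁)^((γ−1)/γ) = 363.5 K; V₂ = V₁·(P₁/P₂)^(1/γ) = 0.009501 m³.
Isochoric, so P/T is constant: V₃ = V₂; P₃ = P₂·(T₃/T₂) = 925.5 kPa.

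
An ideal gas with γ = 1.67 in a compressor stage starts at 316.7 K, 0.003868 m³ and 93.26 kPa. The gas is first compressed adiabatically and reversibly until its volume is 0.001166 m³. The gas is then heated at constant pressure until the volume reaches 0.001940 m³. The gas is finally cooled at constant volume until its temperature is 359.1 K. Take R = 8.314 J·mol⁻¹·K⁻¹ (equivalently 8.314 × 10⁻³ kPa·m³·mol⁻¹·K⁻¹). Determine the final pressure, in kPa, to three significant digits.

Adiabatic (γ = 1.67), T V^(γ−1) and P V^γ constant: T₂ = T₁·(V₁/V₂)^(γ−1) = 707.3 K; P₂ = P₁·(V₁/V₂)^γ = 690.9 kPa.
P constant ⇒ V ∝ T: P₃ = P₂; T₃ = T₂·(V₃/V₂) = 1177 K.
Isochoric, so P/T is constant: V₄ = V₃; P₄ = P₃·(T₄/T₃) = 210.8 kPa.

P₄ ≈ 211 kPa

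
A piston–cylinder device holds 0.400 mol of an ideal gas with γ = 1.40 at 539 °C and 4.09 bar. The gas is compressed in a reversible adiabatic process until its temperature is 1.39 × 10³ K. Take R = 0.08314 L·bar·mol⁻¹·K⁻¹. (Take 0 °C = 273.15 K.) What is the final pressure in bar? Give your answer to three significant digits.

P₂ ≈ 26.8 bar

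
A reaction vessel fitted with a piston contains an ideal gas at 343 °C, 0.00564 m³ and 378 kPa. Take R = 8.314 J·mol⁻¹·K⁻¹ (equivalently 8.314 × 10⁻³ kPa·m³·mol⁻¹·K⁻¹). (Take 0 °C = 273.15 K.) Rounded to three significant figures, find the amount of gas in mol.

Convert: T = 616.15 K.
PV = nRT ⇒ n = PV/(RT) = (378 × 0.00564) / (8.314 × 10⁻³ × 616.15)

n ≈ 0.416 mol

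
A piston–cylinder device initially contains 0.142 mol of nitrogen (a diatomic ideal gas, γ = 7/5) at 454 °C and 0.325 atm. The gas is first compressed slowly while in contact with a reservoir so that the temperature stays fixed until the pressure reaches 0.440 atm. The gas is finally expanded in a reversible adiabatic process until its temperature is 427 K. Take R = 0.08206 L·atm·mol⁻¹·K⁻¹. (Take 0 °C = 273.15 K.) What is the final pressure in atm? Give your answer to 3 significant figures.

Convert: T₁ = 727.1 K.
From PV = nRT: V₁ = nRT₁/P₁ = 26.07 L.
Isothermal, so P V is constant: T₂ = T₁; V₂ = V₁·(P₁/P₂) = 19.26 L.
Reversible adiabatic, γ = 7/5: P₃ = P₂·(T₃/T₂)^(γ/(γ−1)) = 0.06828 atm; V₃ = V₂·(T₂/T₃)^(1/(γ−1)) = 72.88 L.

P₃ ≈ 0.0683 atm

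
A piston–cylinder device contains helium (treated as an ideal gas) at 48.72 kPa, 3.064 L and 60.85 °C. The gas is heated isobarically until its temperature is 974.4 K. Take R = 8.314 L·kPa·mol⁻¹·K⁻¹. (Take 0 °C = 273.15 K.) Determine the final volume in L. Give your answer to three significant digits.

V₂ ≈ 8.94 L

Convert: T₁ = 334.0 K.
Isobaric, so V/T is constant: P₂ = P₁; V₂ = V₁·(T₂/T₁) = 8.939 L.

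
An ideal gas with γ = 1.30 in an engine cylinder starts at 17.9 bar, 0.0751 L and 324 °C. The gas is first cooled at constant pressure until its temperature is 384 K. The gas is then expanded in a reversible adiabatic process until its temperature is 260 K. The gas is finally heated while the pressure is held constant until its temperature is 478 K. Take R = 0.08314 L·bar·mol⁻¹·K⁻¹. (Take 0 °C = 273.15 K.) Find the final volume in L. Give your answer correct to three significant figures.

V₄ ≈ 0.326 L

Convert: T₁ = 597.1 K.
P constant ⇒ V ∝ T: P₂ = P₁; V₂ = V₁·(T₂/T₁) = 0.04829 L.
Adiabatic (γ = 1.30), T V^(γ−1) and P V^γ constant: P₃ = P₂·(T₃/T₂)^(γ/(γ−1)) = 3.303 bar; V₃ = V₂·(T₂/T₃)^(1/(γ−1)) = 0.1772 L.
P constant ⇒ V ∝ T: P₄ = P₃; V₄ = V₃·(T₄/T₃) = 0.3257 L.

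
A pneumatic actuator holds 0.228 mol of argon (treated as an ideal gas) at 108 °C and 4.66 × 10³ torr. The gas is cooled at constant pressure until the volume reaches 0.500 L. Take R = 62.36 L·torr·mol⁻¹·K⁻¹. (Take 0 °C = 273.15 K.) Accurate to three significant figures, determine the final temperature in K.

T₂ ≈ 164 K

Convert: T₁ = 381.1 K.
From PV = nRT: V₁ = nRT₁/P₁ = 1.163 L.
P constant ⇒ V ∝ T: P₂ = P₁; T₂ = T₁·(V₂/V₁) = 163.9 K.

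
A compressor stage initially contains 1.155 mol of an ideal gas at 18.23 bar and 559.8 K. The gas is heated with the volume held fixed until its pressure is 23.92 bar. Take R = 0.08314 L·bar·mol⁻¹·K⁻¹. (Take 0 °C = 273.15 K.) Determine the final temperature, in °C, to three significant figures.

T₂ ≈ 461 °C

From PV = nRT: V₁ = nRT₁/P₁ = 2.949 L.
Isochoric, so P/T is constant: V₂ = V₁; T₂ = T₁·(P₂/P₁) = 734.5 K.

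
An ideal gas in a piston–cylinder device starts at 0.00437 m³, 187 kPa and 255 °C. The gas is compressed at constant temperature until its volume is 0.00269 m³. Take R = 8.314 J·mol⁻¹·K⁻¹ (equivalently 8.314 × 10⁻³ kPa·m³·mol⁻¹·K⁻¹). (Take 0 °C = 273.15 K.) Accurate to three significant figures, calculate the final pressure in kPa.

Convert: T₁ = 528.1 K.
T constant ⇒ Boyle's law P V = const: T₂ = T₁; P₂ = P₁·(V₁/V₂) = 303.8 kPa.

P₂ ≈ 304 kPa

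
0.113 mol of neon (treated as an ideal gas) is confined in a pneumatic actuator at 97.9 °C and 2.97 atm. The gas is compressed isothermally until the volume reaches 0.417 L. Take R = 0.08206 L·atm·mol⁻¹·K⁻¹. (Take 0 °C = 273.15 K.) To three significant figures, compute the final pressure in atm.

P₂ ≈ 8.25 atm

Convert: T₁ = 371.0 K.
From PV = nRT: V₁ = nRT₁/P₁ = 1.158 L.
T constant ⇒ Boyle's law P V = const: T₂ = T₁; P₂ = P₁·(V₁/V₂) = 8.251 atm.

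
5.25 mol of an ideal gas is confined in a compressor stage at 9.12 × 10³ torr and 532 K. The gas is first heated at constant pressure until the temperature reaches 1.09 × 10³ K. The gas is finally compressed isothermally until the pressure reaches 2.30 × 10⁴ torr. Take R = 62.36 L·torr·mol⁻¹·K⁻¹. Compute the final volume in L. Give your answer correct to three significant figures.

V₃ ≈ 15.5 L

From PV = nRT: V₁ = nRT₁/P₁ = 19.10 L.
P constant ⇒ V ∝ T: P₂ = P₁; V₂ = V₁·(T₂/T₁) = 39.13 L.
T constant ⇒ Boyle's law P V = const: T₃ = T₂; V₃ = V₂·(P₂/P₃) = 15.52 L.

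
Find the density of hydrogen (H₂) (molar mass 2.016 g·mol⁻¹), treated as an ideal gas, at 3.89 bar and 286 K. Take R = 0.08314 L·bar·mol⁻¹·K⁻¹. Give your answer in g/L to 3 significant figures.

ρ ≈ 0.330 g/L

ρ = PM/(RT) = (3.89 × 2.016) / (0.08314 × 286.0)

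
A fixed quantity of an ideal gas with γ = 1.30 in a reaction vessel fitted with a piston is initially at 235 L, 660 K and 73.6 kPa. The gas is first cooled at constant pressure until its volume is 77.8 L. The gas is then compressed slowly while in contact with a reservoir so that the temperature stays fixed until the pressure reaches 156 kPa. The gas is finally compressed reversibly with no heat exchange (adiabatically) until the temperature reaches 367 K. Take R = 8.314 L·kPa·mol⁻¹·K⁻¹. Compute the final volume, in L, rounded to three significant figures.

P constant ⇒ V ∝ T: P₂ = P₁; T₂ = T₁·(V₂/V₁) = 218.5 K.
T constant ⇒ Boyle's law P V = const: T₃ = T₂; V₃ = V₂·(P₂/P₃) = 36.71 L.
Adiabatic (γ = 1.30), T V^(γ−1) and P V^γ constant: P₄ = P₃·(T₄/T₃)^(γ/(γ−1)) = 1476 kPa; V₄ = V₃·(T₃/T₄)^(1/(γ−1)) = 6.517 L.

V₄ ≈ 6.52 L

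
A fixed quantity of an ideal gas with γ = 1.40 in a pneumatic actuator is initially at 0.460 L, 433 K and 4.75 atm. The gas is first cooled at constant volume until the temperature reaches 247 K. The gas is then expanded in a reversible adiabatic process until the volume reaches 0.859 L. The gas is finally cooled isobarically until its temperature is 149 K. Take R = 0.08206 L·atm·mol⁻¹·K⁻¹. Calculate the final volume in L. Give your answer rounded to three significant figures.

V₄ ≈ 0.665 L

V constant ⇒ P ∝ T: V₂ = V₁; P₂ = P₁·(T₂/T₁) = 2.710 atm.
Adiabatic (γ = 1.40), T V^(γ−1) and P V^γ constant: T₃ = T₂·(V₂/V₃)^(γ−1) = 192.4 K; P₃ = P₂·(V₂/V₃)^γ = 1.130 atm.
Isobaric, so V/T is constant: P₄ = P₃; V₄ = V₃·(T₄/T₃) = 0.6652 L.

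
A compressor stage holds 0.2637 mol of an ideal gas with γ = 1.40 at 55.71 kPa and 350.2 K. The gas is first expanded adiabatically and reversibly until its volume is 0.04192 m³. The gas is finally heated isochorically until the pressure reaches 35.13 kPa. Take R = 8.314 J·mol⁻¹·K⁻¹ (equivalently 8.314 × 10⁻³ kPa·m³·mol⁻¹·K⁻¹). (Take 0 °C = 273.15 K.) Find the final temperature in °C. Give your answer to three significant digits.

From PV = nRT: V₁ = nRT₁/P₁ = 0.01378 m³.
Adiabatic (γ = 1.40), T V^(γ−1) and P V^γ constant: T₂ = T₁·(V₁/V₂)^(γ−1) = 224.4 K; P₂ = P₁·(V₁/V₂)^γ = 11.74 kPa.
Isochoric, so P/T is constant: V₃ = V₂; T₃ = T₂·(P₃/P₂) = 671.7 K.

T₃ ≈ 399 °C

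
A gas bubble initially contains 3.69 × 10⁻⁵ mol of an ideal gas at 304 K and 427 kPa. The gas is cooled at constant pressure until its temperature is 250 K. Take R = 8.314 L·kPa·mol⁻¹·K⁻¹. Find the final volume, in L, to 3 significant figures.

V₂ ≈ 0.000180 L

From PV = nRT: V₁ = nRT₁/P₁ = 0.0002184 L.
P constant ⇒ V ∝ T: P₂ = P₁; V₂ = V₁·(T₂/T₁) = 0.0001796 L.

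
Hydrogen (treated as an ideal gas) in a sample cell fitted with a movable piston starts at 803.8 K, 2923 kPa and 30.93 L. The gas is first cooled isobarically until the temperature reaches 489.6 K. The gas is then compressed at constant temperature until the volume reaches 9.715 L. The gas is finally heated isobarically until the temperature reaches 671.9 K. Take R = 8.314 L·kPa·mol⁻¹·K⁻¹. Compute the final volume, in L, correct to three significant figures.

V₄ ≈ 13.3 L

P constant ⇒ V ∝ T: P₂ = P₁; V₂ = V₁·(T₂/T₁) = 18.84 L.
Isothermal, so P V is constant: T₃ = T₂; P₃ = P₂·(V₂/V₃) = 5668 kPa.
P constant ⇒ V ∝ T: P₄ = P₃; V₄ = V₃·(T₄/T₃) = 13.33 L.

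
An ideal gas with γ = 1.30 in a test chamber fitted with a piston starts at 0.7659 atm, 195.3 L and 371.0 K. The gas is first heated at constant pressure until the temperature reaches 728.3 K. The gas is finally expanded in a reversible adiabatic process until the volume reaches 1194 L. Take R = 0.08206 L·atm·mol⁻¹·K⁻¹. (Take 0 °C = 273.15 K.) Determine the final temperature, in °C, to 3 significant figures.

T₃ ≈ 245 °C

P constant ⇒ V ∝ T: P₂ = P₁; V₂ = V₁·(T₂/T₁) = 383.4 L.
Reversible adiabatic, γ = 1.30: T₃ = T₂·(V₂/V₃)^(γ−1) = 518.0 K; P₃ = P₂·(V₂/V₃)^γ = 0.1749 atm.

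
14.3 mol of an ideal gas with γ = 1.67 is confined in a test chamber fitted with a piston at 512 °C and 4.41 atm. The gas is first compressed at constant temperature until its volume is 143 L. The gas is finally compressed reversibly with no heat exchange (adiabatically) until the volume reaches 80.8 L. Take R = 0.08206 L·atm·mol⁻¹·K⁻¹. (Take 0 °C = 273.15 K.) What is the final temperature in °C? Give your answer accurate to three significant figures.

Convert: T₁ = 785.1 K.
From PV = nRT: V₁ = nRT₁/P₁ = 208.9 L.
T constant ⇒ Boyle's law P V = const: T₂ = T₁; P₂ = P₁·(V₁/V₂) = 6.443 atm.
Adiabatic (γ = 1.67), T V^(γ−1) and P V^γ constant: T₃ = T₂·(V₂/V₃)^(γ−1) = 1151 K; P₃ = P₂·(V₂/V₃)^γ = 16.72 atm.

T₃ ≈ 878 °C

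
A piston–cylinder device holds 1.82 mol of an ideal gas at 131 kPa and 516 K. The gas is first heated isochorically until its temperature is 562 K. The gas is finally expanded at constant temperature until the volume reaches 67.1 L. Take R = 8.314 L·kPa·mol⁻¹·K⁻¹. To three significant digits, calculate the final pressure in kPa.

From PV = nRT: V₁ = nRT₁/P₁ = 59.60 L.
Isochoric, so P/T is constant: V₂ = V₁; P₂ = P₁·(T₂/T₁) = 142.7 kPa.
Isothermal, so P V is constant: T₃ = T₂; P₃ = P₂·(V₂/V₃) = 126.7 kPa.

P₃ ≈ 127 kPa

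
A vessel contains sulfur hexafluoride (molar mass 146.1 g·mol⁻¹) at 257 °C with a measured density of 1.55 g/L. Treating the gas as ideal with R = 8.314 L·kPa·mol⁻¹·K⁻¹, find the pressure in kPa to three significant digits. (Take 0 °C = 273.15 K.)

P ≈ 46.8 kPa

ρ = PM/(RT) ⇒ P = ρRT/M = (1.55 × 8.314 × 530.1) / 146.1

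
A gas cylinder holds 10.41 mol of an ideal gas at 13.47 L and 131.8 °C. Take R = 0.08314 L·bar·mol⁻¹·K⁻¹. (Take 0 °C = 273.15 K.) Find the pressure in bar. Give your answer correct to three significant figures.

P ≈ 26.0 bar

Convert: T = 404.95 K.
PV = nRT ⇒ P = nRT/V = (10.41 × 0.08314 × 404.95) / 13.47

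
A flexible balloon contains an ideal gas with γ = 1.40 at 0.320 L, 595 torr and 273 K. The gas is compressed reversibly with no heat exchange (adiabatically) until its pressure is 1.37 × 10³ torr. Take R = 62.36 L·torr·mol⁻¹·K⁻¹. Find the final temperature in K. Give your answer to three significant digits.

Reversible adiabatic, γ = 1.40: T₂ = T₁·(P₂/P₁)^((γ−1)/γ) = 346.5 K; V₂ = V₁·(P₁/P₂)^(1/γ) = 0.1764 L.

T₂ ≈ 346 K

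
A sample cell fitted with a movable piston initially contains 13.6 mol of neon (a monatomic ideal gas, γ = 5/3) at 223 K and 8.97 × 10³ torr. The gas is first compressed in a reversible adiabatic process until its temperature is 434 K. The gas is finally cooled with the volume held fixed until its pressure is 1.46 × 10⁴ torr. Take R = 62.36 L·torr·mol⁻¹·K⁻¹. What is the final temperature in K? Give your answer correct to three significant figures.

T₃ ≈ 134 K

From PV = nRT: V₁ = nRT₁/P₁ = 21.08 L.
Adiabatic (γ = 5/3), T V^(γ−1) and P V^γ constant: P₂ = P₁·(T₂/T₁)^(γ/(γ−1)) = 4.740e+04 torr; V₂ = V₁·(T₁/T₂)^(1/(γ−1)) = 7.766 L.
Isochoric, so P/T is constant: V₃ = V₂; T₃ = T₂·(P₃/P₂) = 133.7 K.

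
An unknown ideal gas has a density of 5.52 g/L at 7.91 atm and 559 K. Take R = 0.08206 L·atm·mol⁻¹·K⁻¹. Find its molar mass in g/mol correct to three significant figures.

ρ = PM/(RT) ⇒ M = ρRT/P = (5.52 × 0.08206 × 559.0) / 7.91

M ≈ 32.0 g/mol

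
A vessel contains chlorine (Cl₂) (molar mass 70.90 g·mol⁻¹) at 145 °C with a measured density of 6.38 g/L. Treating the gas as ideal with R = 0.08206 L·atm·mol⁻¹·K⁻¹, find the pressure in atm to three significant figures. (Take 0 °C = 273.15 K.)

ρ = PM/(RT) ⇒ P = ρRT/M = (6.38 × 0.08206 × 418.1) / 70.90

P ≈ 3.09 atm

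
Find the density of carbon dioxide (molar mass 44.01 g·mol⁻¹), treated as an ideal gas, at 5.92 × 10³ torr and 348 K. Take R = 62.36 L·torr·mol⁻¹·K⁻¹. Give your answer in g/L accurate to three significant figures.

ρ = PM/(RT) = (5.92e+03 × 44.01) / (62.36 × 348.0)

ρ ≈ 12.0 g/L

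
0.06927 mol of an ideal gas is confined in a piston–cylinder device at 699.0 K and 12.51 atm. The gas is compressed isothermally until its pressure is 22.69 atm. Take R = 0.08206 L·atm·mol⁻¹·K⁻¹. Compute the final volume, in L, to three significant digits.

From PV = nRT: V₁ = nRT₁/P₁ = 0.3176 L.
T constant ⇒ Boyle's law P V = const: T₂ = T₁; V₂ = V₁·(P₁/P₂) = 0.1751 L.

V₂ ≈ 0.175 L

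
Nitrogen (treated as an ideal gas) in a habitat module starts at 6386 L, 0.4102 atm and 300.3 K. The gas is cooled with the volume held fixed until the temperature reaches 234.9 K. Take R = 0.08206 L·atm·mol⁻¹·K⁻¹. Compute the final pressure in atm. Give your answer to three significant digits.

Isochoric, so P/T is constant: V₂ = V₁; P₂ = P₁·(T₂/T₁) = 0.3209 atm.

P₂ ≈ 0.321 atm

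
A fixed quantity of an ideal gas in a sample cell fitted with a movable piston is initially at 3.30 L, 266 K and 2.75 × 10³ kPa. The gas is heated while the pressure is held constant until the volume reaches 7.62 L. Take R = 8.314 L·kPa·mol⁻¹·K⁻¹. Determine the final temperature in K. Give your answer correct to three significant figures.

T₂ ≈ 614 K

Isobaric, so V/T is constant: P₂ = P₁; T₂ = T₁·(V₂/V₁) = 614.2 K.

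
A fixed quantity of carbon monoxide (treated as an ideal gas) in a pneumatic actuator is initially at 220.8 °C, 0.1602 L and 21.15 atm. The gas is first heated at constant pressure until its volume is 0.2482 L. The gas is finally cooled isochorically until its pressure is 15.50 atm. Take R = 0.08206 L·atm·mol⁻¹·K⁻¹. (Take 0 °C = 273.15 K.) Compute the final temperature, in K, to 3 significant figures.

Convert: T₁ = 493.9 K.
Isobaric, so V/T is constant: P₂ = P₁; T₂ = T₁·(V₂/V₁) = 765.3 K.
Isochoric, so P/T is constant: V₃ = V₂; T₃ = T₂·(P₃/P₂) = 560.8 K.

T₃ ≈ 561 K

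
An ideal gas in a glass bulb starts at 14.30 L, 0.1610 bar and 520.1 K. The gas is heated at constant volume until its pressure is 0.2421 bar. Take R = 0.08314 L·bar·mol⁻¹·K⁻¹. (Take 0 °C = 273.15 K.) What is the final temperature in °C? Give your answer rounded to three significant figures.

T₂ ≈ 509 °C

V constant ⇒ P ∝ T: V₂ = V₁; T₂ = T₁·(P₂/P₁) = 782.1 K.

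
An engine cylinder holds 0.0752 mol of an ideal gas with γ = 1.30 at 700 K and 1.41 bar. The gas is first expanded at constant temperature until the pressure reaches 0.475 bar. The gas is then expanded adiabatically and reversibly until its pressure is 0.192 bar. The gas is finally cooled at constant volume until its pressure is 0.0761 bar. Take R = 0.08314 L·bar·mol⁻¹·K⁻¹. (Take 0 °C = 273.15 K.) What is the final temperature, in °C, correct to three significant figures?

From PV = nRT: V₁ = nRT₁/P₁ = 3.104 L.
Isothermal, so P V is constant: T₂ = T₁; V₂ = V₁·(P₁/P₂) = 9.214 L.
Reversible adiabatic, γ = 1.30: T₃ = T₂·(P₃/P₂)^((γ−1)/γ) = 568.0 K; V₃ = V₂·(P₂/P₃)^(1/γ) = 18.49 L.
V constant ⇒ P ∝ T: V₄ = V₃; T₄ = T₃·(P₄/P₃) = 225.1 K.

T₄ ≈ -48.0 °C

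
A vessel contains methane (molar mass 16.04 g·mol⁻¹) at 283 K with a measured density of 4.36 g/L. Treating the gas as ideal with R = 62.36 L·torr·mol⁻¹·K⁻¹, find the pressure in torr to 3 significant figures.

ρ = PM/(RT) ⇒ P = ρRT/M = (4.36 × 62.36 × 283.0) / 16.04

P ≈ 4.80e+03 torr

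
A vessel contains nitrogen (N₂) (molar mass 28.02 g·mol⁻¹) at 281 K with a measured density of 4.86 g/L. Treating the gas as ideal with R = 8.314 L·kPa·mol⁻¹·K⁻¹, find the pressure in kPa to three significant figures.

ρ = PM/(RT) ⇒ P = ρRT/M = (4.86 × 8.314 × 281.0) / 28.02

P ≈ 405 kPa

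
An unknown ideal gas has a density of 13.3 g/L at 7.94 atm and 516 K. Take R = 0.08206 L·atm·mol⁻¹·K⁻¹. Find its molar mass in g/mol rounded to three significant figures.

ρ = PM/(RT) ⇒ M = ρRT/P = (13.3 × 0.08206 × 516.0) / 7.94

M ≈ 70.9 g/mol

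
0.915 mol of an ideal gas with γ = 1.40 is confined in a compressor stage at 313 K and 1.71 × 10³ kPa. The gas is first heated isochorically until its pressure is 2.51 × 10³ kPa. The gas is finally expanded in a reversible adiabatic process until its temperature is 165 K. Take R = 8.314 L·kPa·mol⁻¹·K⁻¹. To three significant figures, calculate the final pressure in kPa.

From PV = nRT: V₁ = nRT₁/P₁ = 1.392 L.
V constant ⇒ P ∝ T: V₂ = V₁; T₂ = T₁·(P₂/P₁) = 459.4 K.
Adiabatic (γ = 1.40), T V^(γ−1) and P V^γ constant: P₃ = P₂·(T₃/T₂)^(γ/(γ−1)) = 69.68 kPa; V₃ = V₂·(T₂/T₃)^(1/(γ−1)) = 18.01 L.

P₃ ≈ 69.7 kPa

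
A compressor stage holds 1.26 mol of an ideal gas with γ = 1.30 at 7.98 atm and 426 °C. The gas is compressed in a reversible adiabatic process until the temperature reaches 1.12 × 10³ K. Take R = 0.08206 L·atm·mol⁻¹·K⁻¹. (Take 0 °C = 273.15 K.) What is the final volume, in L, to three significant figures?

Convert: T₁ = 699.1 K.
From PV = nRT: V₁ = nRT₁/P₁ = 9.059 L.
Adiabatic (γ = 1.30), T V^(γ−1) and P V^γ constant: P₂ = P₁·(T₂/T₁)^(γ/(γ−1)) = 61.49 atm; V₂ = V₁·(T₁/T₂)^(1/(γ−1)) = 1.883 L.

V₂ ≈ 1.88 L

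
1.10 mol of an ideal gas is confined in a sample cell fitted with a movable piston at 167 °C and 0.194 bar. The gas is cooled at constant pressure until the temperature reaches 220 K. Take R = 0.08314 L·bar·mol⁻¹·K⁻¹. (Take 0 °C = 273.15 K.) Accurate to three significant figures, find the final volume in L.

Convert: T₁ = 440.1 K.
From PV = nRT: V₁ = nRT₁/P₁ = 207.5 L.
Isobaric, so V/T is constant: P₂ = P₁; V₂ = V₁·(T₂/T₁) = 103.7 L.

V₂ ≈ 104 L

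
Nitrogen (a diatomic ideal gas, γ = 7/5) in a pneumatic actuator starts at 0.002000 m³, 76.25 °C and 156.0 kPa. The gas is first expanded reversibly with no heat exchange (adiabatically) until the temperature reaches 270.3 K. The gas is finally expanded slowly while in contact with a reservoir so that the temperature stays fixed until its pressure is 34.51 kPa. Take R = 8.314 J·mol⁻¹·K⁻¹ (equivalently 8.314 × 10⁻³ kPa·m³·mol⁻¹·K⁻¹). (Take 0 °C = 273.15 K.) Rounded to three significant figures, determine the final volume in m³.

Convert: T₁ = 349.4 K.
Reversible adiabatic, γ = 7/5: P₂ = P₁·(T₂/T₁)^(γ/(γ−1)) = 63.53 kPa; V₂ = V₁·(T₁/T₂)^(1/(γ−1)) = 0.003799 m³.
T constant ⇒ Boyle's law P V = const: T₃ = T₂; V₃ = V₂·(P₂/P₃) = 0.006994 m³.

V₃ ≈ 0.00699 m³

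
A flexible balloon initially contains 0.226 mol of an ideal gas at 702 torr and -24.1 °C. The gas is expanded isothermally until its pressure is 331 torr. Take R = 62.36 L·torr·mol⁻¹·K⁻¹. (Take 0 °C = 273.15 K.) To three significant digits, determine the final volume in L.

Convert: T₁ = 249.0 K.
From PV = nRT: V₁ = nRT₁/P₁ = 5.000 L.
T constant ⇒ Boyle's law P V = const: T₂ = T₁; V₂ = V₁·(P₁/P₂) = 10.60 L.

V₂ ≈ 10.6 L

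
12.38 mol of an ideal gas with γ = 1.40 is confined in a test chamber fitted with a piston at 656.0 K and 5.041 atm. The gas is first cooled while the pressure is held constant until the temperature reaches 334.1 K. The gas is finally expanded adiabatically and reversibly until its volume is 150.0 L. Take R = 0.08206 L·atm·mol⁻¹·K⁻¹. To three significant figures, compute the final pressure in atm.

P₃ ≈ 1.64 atm

From PV = nRT: V₁ = nRT₁/P₁ = 132.2 L.
P constant ⇒ V ∝ T: P₂ = P₁; V₂ = V₁·(T₂/T₁) = 67.33 L.
Reversible adiabatic, γ = 1.40: T₃ = T₂·(V₂/V₃)^(γ−1) = 242.5 K; P₃ = P₂·(V₂/V₃)^γ = 1.642 atm.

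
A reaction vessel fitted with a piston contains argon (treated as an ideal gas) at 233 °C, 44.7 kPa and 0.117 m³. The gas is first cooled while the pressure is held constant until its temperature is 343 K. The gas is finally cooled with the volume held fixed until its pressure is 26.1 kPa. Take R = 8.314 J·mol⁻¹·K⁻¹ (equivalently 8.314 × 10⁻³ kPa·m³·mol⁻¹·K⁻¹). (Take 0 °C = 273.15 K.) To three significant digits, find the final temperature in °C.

Convert: T₁ = 506.1 K.
P constant ⇒ V ∝ T: P₂ = P₁; V₂ = V₁·(T₂/T₁) = 0.07929 m³.
V constant ⇒ P ∝ T: V₃ = V₂; T₃ = T₂·(P₃/P₂) = 200.3 K.

T₃ ≈ -72.9 °C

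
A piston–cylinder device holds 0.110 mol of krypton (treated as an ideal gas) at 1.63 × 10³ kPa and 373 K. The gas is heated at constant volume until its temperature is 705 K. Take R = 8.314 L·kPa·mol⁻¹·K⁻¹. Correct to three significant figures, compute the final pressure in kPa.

From PV = nRT: V₁ = nRT₁/P₁ = 0.2093 L.
Isochoric, so P/T is constant: V₂ = V₁; P₂ = P₁·(T₂/T₁) = 3081 kPa.

P₂ ≈ 3.08e+03 kPa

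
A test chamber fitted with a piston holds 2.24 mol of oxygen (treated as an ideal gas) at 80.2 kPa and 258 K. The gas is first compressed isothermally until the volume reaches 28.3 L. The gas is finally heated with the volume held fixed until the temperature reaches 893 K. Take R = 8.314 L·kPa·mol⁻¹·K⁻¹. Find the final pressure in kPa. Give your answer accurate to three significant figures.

From PV = nRT: V₁ = nRT₁/P₁ = 59.91 L.
T constant ⇒ Boyle's law P V = const: T₂ = T₁; P₂ = P₁·(V₁/V₂) = 169.8 kPa.
Isochoric, so P/T is constant: V₃ = V₂; P₃ = P₂·(T₃/T₂) = 587.7 kPa.

P₃ ≈ 588 kPa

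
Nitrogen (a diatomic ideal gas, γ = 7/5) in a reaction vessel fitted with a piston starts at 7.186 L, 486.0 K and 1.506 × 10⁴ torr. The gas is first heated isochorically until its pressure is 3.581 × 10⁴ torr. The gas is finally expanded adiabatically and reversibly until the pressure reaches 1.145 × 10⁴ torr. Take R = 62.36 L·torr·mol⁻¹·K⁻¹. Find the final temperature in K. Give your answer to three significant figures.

T₃ ≈ 834 K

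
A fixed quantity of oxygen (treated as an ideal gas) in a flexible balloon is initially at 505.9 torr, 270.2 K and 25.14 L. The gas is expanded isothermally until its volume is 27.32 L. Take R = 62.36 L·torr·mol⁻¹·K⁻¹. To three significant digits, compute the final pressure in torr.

Isothermal, so P V is constant: T₂ = T₁; P₂ = P₁·(V₁/V₂) = 465.5 torr.

P₂ ≈ 466 torr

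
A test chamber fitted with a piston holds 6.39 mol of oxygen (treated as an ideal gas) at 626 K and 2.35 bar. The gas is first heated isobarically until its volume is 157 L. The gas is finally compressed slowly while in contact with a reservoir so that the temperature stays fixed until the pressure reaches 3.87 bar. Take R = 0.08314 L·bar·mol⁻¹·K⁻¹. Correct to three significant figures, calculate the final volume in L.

V₃ ≈ 95.3 L

From PV = nRT: V₁ = nRT₁/P₁ = 141.5 L.
P constant ⇒ V ∝ T: P₂ = P₁; T₂ = T₁·(V₂/V₁) = 694.5 K.
T constant ⇒ Boyle's law P V = const: T₃ = T₂; V₃ = V₂·(P₂/P₃) = 95.34 L.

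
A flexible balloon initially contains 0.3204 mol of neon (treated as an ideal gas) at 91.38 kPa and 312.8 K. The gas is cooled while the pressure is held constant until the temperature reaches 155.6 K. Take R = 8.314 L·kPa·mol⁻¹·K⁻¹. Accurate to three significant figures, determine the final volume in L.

From PV = nRT: V₁ = nRT₁/P₁ = 9.118 L.
Isobaric, so V/T is constant: P₂ = P₁; V₂ = V₁·(T₂/T₁) = 4.536 L.

V₂ ≈ 4.54 L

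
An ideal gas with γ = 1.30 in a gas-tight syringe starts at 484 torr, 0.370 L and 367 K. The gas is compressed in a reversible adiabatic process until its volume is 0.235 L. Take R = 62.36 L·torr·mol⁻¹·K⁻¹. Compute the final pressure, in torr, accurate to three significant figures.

Reversible adiabatic, γ = 1.30: T₂ = T₁·(V₁/V₂)^(γ−1) = 420.5 K; P₂ = P₁·(V₁/V₂)^γ = 873.2 torr.

P₂ ≈ 873 torr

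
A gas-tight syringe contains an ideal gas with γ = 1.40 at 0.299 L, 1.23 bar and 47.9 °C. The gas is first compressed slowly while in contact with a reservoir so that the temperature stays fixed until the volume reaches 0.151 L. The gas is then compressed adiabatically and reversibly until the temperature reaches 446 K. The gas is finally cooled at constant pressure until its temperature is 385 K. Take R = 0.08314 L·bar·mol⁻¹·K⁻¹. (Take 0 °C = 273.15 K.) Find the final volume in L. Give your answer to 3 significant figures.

Convert: T₁ = 321.0 K.
T constant ⇒ Boyle's law P V = const: T₂ = T₁; P₂ = P₁·(V₁/V₂) = 2.436 bar.
Reversible adiabatic, γ = 1.40: P₃ = P₂·(T₃/T₂)^(γ/(γ−1)) = 7.696 bar; V₃ = V₂·(T₂/T₃)^(1/(γ−1)) = 0.06639 L.
Isobaric, so V/T is constant: P₄ = P₃; V₄ = V₃·(T₄/T₃) = 0.05731 L.

V₄ ≈ 0.0573 L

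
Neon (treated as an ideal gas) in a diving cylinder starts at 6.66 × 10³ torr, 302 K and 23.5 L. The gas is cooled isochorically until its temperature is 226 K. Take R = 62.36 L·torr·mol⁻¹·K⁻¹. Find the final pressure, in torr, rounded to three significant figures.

P₂ ≈ 4.98e+03 torr

Isochoric, so P/T is constant: V₂ = V₁; P₂ = P₁·(T₂/T₁) = 4984 torr.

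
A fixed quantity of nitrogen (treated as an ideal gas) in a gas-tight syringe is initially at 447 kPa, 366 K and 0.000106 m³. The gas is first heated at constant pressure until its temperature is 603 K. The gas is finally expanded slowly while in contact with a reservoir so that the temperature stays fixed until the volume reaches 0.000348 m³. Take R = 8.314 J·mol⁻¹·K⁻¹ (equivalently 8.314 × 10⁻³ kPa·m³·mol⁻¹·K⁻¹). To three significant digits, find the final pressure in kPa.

P₃ ≈ 224 kPa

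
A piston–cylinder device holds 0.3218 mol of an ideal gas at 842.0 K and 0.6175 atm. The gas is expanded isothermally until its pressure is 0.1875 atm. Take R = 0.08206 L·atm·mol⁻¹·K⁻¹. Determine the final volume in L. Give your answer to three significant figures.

V₂ ≈ 119 L

From PV = nRT: V₁ = nRT₁/P₁ = 36.01 L.
T constant ⇒ Boyle's law P V = const: T₂ = T₁; V₂ = V₁·(P₁/P₂) = 118.6 L.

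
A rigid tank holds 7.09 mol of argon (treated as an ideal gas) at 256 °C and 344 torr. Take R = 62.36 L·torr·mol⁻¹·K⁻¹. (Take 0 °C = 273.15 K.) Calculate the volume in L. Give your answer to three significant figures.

Convert: T = 529.15 K.
PV = nRT ⇒ V = nRT/P = (7.09 × 62.36 × 529.15) / 344

V ≈ 680 L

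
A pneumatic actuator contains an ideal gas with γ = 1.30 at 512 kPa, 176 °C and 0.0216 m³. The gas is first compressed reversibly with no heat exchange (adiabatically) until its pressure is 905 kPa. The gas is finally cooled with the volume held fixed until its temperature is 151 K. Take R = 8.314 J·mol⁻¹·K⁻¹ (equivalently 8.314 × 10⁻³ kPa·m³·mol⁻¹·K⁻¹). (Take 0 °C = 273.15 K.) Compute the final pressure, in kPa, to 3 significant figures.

Convert: T₁ = 449.1 K.
Adiabatic (γ = 1.30), T V^(γ−1) and P V^γ constant: T₂ = T₁·(P₂/P₁)^((γ−1)/γ) = 512.2 K; V₂ = V₁·(P₁/P₂)^(1/γ) = 0.01394 m³.
V constant ⇒ P ∝ T: V₃ = V₂; P₃ = P₂·(T₃/T₂) = 266.8 kPa.

P₃ ≈ 267 kPa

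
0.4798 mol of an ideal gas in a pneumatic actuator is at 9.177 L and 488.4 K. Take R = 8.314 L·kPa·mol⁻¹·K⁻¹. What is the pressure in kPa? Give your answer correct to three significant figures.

P ≈ 212 kPa

PV = nRT ⇒ P = nRT/V = (0.4798 × 8.314 × 488.4) / 9.177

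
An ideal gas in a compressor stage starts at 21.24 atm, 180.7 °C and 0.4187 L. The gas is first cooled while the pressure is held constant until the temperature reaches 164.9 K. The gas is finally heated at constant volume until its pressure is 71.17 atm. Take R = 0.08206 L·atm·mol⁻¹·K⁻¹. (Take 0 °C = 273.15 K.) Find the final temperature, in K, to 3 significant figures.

T₃ ≈ 553 K

Convert: T₁ = 453.8 K.
Isobaric, so V/T is constant: P₂ = P₁; V₂ = V₁·(T₂/T₁) = 0.1521 L.
Isochoric, so P/T is constant: V₃ = V₂; T₃ = T₂·(P₃/P₂) = 552.5 K.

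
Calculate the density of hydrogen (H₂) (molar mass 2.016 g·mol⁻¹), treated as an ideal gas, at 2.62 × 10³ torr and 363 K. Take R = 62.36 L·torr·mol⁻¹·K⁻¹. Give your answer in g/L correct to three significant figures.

ρ = PM/(RT) = (2.62e+03 × 2.016) / (62.36 × 363.0)

ρ ≈ 0.233 g/L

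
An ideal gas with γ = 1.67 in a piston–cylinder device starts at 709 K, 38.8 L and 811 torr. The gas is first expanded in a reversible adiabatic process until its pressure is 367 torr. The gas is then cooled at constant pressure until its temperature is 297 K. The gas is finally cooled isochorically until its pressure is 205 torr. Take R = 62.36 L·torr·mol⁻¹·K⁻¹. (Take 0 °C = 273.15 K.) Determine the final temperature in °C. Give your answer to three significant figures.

Reversible adiabatic, γ = 1.67: T₂ = T₁·(P₂/P₁)^((γ−1)/γ) = 515.8 K; V₂ = V₁·(P₁/P₂)^(1/γ) = 62.38 L.
P constant ⇒ V ∝ T: P₃ = P₂; V₃ = V₂·(T₃/T₂) = 35.92 L.
V constant ⇒ P ∝ T: V₄ = V₃; T₄ = T₃·(P₄/P₃) = 165.9 K.

T₄ ≈ -107 °C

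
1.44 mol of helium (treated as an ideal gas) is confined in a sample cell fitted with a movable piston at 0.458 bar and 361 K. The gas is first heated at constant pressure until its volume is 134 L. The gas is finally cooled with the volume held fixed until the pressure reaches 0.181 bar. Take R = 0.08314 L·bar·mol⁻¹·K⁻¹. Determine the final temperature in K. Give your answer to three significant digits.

From PV = nRT: V₁ = nRT₁/P₁ = 94.37 L.
P constant ⇒ V ∝ T: P₂ = P₁; T₂ = T₁·(V₂/V₁) = 512.6 K.
V constant ⇒ P ∝ T: V₃ = V₂; T₃ = T₂·(P₃/P₂) = 202.6 K.

T₃ ≈ 203 K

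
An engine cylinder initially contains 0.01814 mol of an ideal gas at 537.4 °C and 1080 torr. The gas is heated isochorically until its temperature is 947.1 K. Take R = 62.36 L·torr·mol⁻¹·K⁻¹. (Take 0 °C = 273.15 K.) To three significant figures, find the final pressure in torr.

Convert: T₁ = 810.5 K.
From PV = nRT: V₁ = nRT₁/P₁ = 0.8490 L.
Isochoric, so P/T is constant: V₂ = V₁; P₂ = P₁·(T₂/T₁) = 1262 torr.

P₂ ≈ 1.26e+03 torr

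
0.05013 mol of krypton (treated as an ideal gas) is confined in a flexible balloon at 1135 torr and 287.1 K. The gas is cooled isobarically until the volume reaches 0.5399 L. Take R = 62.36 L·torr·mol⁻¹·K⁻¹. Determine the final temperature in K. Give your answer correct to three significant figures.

T₂ ≈ 196 K

From PV = nRT: V₁ = nRT₁/P₁ = 0.7908 L.
P constant ⇒ V ∝ T: P₂ = P₁; T₂ = T₁·(V₂/V₁) = 196.0 K.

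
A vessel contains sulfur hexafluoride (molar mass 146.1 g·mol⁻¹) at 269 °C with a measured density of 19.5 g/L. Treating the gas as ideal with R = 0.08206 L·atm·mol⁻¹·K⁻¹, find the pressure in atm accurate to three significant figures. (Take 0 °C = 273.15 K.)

ρ = PM/(RT) ⇒ P = ρRT/M = (19.5 × 0.08206 × 542.1) / 146.1

P ≈ 5.94 atm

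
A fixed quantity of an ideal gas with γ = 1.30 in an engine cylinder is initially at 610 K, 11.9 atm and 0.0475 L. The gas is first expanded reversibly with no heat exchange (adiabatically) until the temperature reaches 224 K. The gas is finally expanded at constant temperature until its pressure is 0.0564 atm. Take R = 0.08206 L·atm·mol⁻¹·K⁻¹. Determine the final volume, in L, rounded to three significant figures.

Reversible adiabatic, γ = 1.30: P₂ = P₁·(T₂/T₁)^(γ/(γ−1)) = 0.1550 atm; V₂ = V₁·(T₁/T₂)^(1/(γ−1)) = 1.340 L.
T constant ⇒ Boyle's law P V = const: T₃ = T₂; V₃ = V₂·(P₂/P₃) = 3.680 L.

V₃ ≈ 3.68 L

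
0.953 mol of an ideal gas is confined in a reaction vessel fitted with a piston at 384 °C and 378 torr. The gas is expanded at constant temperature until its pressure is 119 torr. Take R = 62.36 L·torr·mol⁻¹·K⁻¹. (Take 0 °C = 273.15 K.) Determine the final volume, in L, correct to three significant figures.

V₂ ≈ 328 L

Convert: T₁ = 657.1 K.
From PV = nRT: V₁ = nRT₁/P₁ = 103.3 L.
Isothermal, so P V is constant: T₂ = T₁; V₂ = V₁·(P₁/P₂) = 328.2 L.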